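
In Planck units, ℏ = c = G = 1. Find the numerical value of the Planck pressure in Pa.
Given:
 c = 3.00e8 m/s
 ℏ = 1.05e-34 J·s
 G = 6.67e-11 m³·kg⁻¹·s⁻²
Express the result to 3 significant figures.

4.68e113 Pa

Dimensional analysis gives p_P = c⁷/(ℏG²).
  = 2.19e59 / 4.67e-55
  = 4.68e113 Pa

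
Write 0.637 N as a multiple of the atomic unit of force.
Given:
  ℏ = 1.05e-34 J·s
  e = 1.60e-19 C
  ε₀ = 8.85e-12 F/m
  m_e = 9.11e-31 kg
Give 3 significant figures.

7.65e6

atomic unit of force: F_au = E_h/a₀ = m_e²e⁶/((4πε₀)³ℏ⁴) = 8.33e-8 N.
0.637 / 8.33e-8 = 7.65e6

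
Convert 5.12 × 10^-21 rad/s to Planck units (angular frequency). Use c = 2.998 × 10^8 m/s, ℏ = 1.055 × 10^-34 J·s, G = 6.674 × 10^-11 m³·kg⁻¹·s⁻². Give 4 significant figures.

Planck angular frequency: ω_P = √(c⁵/(ℏG)) = 1.855 × 10^43 rad/s.
5.12 × 10^-21 / 1.855 × 10^43 = 2.761 × 10^-64

2.761 × 10^-64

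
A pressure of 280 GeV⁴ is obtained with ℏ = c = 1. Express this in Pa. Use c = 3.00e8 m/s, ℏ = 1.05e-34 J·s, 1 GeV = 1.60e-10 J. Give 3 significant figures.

5.87e39 Pa

Pressure is [E]/[L]³ = [E]⁴/(ℏc)³.
1 GeV⁴ → 1/(ℏc)³ × (1 GeV in J)⁴ = 2.10e37 Pa.
Result: 280 × 2.10e37 = 5.87e39 Pa.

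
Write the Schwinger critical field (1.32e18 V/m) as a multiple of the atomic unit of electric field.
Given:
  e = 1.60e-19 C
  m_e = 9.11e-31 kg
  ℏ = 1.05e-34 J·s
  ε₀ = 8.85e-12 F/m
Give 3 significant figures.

2.54e6

atomic unit of electric field: E_au = E_h/(e a₀) = m_e²e⁵/((4πε₀)³ℏ⁴) = 5.20e11 V/m.
1.32e18 / 5.20e11 = 2.54e6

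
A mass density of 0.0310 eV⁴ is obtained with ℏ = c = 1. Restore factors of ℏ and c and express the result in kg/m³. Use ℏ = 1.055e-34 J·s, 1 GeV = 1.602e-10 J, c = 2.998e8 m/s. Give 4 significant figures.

Mass density is [E]/(c²[L]³) = [E]⁴/(ℏ³c⁵).
1 GeV⁴ → 1/(ℏ³c⁵) × (1 GeV in J)⁴ = 2.316e20 kg/m³.
Convert the energy scale: 0.0310 eV⁴ = 3.10e-38 GeV⁴.
Result: 3.10e-38 × 2.316e20 = 7.180e-18 kg/m³.

7.180e-18 kg/m³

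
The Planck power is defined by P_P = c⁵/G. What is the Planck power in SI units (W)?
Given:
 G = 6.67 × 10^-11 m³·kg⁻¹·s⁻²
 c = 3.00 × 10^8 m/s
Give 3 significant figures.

P_P = c⁵/G
  = 2.43 × 10^42 / 6.67 × 10^-11
  = 3.64 × 10^52 W

3.64 × 10^52 W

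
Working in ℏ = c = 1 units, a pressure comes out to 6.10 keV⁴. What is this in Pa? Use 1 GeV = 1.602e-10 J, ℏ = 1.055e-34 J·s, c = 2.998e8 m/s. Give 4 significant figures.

Pressure is [E]/[L]³ = [E]⁴/(ℏc)³.
1 GeV⁴ → 1/(ℏc)³ × (1 GeV in J)⁴ = 2.082e37 Pa.
Convert the energy scale: 6.10 keV⁴ = 6.10e-24 GeV⁴.
Result: 6.10e-24 × 2.082e37 = 1.270e14 Pa.

1.270e14 Pa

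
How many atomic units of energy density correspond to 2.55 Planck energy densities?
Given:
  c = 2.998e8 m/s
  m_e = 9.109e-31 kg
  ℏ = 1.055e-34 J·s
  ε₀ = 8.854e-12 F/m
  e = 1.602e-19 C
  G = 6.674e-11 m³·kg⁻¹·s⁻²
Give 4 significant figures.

Planck energy density: u_P = c⁷/(ℏG²) = 4.632e113 J/m³
atomic unit of energy density: u_au = E_h/a₀³ = m_e⁴e¹⁰/((4πε₀)⁵ℏ⁸) = 2.929e13 J/m³
2.55 × 4.632e113 / 2.929e13 = 4.033e100

4.033e100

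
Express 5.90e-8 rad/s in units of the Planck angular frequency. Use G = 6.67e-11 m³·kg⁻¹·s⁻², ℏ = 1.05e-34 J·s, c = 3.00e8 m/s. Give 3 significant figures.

3.17e-51

Planck angular frequency: ω_P = √(c⁵/(ℏG)) = 1.86e43 rad/s.
5.90e-8 / 1.86e43 = 3.17e-51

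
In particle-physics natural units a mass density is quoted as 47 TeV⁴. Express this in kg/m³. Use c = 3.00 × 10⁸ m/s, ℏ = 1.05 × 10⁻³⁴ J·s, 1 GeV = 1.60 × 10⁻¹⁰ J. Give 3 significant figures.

1.09 × 10³⁴ kg/m³

Mass density is [E]/(c²[L]³) = [E]⁴/(ℏ³c⁵).
1 GeV⁴ → 1/(ℏ³c⁵) × (1 GeV in J)⁴ = 2.33 × 10²⁰ kg/m³.
Convert the energy scale: 47 TeV⁴ = 4.70 × 10¹³ GeV⁴.
Result: 4.70 × 10¹³ × 2.33 × 10²⁰ = 1.09 × 10³⁴ kg/m³.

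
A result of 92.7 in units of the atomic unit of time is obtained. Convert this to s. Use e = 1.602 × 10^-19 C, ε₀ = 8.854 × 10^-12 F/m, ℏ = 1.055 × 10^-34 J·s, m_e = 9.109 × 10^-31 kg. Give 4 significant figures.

2.246 × 10^-15 s

One atomic unit of time: τ_au = (4πε₀)²ℏ³/(m_e e⁴) = 2.423 × 10^-17 s.
92.7 × 2.423 × 10^-17 s = 2.246 × 10^-15 s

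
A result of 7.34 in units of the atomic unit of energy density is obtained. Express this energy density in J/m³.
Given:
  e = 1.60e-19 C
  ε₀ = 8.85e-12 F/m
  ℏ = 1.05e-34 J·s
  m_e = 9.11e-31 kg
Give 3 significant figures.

One atomic unit of energy density: u_au = E_h/a₀³ = m_e⁴e¹⁰/((4πε₀)⁵ℏ⁸) = 3.01e13 J/m³.
7.34 × 3.01e13 J/m³ = 2.21e14 J/m³

2.21e14 J/m³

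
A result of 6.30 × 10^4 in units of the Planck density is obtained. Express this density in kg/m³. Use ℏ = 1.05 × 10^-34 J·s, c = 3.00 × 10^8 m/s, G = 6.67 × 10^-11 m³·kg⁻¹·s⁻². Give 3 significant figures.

3.28 × 10^101 kg/m³

One Planck density: ρ_P = c⁵/(ℏG²) = 5.20 × 10^96 kg/m³.
6.30 × 10^4 × 5.20 × 10^96 kg/m³ = 3.28 × 10^101 kg/m³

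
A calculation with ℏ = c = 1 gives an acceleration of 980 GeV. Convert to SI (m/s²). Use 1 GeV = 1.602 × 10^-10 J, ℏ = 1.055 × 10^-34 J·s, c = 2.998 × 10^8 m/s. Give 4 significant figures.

Acceleration is [L]/[T]² = c·[E]/ℏ.
1 GeV → c/ℏ × (1 GeV in J) = 4.552 × 10^32 m/s².
Result: 980 × 4.552 × 10^32 = 4.461 × 10^35 m/s².

4.461 × 10^35 m/s²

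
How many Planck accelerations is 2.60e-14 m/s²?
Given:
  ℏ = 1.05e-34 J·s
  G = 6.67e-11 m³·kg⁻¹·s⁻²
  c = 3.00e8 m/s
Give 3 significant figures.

4.65e-66

Planck acceleration: a_P = √(c⁷/(ℏG)) = 5.59e51 m/s².
2.60e-14 / 5.59e51 = 4.65e-66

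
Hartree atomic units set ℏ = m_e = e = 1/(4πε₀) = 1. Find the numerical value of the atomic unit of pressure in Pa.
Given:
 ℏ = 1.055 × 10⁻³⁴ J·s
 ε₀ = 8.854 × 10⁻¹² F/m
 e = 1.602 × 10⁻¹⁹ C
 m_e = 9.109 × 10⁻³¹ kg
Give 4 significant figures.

2.929 × 10¹³ Pa

From ℏ = m_e = e = 1/(4πε₀) = 1 the pressure scale is P_au = E_h/a₀³ = m_e⁴e¹⁰/((4πε₀)⁵ℏ⁸).
E_h = 4.354 × 10⁻¹⁸ J
a₀ = 5.297 × 10⁻¹¹ m
E_h/a₀³ = 2.929 × 10¹³ Pa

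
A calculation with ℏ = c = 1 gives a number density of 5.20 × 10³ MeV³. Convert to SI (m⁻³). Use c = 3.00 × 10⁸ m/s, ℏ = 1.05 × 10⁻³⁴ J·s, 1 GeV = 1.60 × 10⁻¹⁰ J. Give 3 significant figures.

6.81 × 10⁴¹ m⁻³

Number density is [L]⁻³ = [E]³/(ℏc)³.
1 GeV³ → 1/(ℏc)³ × (1 GeV in J)³ = 1.31 × 10⁴⁷ m⁻³.
Convert the energy scale: 5.20 × 10³ MeV³ = 5.20 × 10⁻⁶ GeV³.
Result: 5.20 × 10⁻⁶ × 1.31 × 10⁴⁷ = 6.81 × 10⁴¹ m⁻³.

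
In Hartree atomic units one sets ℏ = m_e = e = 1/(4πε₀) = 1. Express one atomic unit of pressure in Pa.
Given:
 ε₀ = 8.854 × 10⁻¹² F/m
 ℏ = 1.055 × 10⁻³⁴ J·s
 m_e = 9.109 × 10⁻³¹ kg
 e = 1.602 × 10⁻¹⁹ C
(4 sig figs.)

P_au = E_h/a₀³ = m_e⁴e¹⁰/((4πε₀)⁵ℏ⁸)
E_h = 4.354 × 10⁻¹⁸ J
a₀ = 5.297 × 10⁻¹¹ m
E_h/a₀³ = 2.929 × 10¹³ Pa

2.929 × 10¹³ Pa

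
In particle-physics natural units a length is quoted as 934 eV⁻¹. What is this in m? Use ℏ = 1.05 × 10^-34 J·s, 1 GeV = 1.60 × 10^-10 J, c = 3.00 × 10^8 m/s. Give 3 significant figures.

A length is [E]⁻¹ in ℏ=c=1; restore one factor of ℏc.
1 GeV⁻¹ → ℏc × (1 GeV in J)⁻¹ = 1.97 × 10^-16 m.
Convert the energy scale: 934 eV⁻¹ = 9.34 × 10^11 GeV⁻¹.
Result: 9.34 × 10^11 × 1.97 × 10^-16 = 1.84 × 10^-4 m.

1.84 × 10^-4 m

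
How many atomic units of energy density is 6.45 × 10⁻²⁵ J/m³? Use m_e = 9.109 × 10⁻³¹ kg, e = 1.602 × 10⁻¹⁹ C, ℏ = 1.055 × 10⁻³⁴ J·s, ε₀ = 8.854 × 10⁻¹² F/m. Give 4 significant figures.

atomic unit of energy density: u_au = E_h/a₀³ = m_e⁴e¹⁰/((4πε₀)⁵ℏ⁸) = 2.929 × 10¹³ J/m³.
6.45 × 10⁻²⁵ / 2.929 × 10¹³ = 2.202 × 10⁻³⁸

2.202 × 10⁻³⁸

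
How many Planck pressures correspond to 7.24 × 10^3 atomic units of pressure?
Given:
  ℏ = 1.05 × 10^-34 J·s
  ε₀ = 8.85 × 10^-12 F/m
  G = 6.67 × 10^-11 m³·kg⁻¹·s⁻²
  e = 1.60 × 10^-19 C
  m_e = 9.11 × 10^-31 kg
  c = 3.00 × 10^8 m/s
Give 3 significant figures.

atomic unit of pressure: P_au = E_h/a₀³ = m_e⁴e¹⁰/((4πε₀)⁵ℏ⁸) = 3.01 × 10^13 Pa
Planck pressure: p_P = c⁷/(ℏG²) = 4.68 × 10^113 Pa
7.24 × 10^3 × 3.01 × 10^13 / 4.68 × 10^113 = 4.66 × 10^-97

4.66 × 10^-97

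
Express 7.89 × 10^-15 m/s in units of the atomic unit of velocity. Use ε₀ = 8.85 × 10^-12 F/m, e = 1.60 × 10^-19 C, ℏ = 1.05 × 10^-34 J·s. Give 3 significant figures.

atomic unit of velocity: v_au = e²/(4πε₀ℏ) = 2.19 × 10^6 m/s.
7.89 × 10^-15 / 2.19 × 10^6 = 3.60 × 10^-21

3.60 × 10^-21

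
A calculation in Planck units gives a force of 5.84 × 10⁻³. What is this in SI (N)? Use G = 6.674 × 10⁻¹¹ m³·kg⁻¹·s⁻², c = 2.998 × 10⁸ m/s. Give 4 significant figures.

7.069 × 10⁴¹ N

One Planck force: F_P = c⁴/G = 1.210 × 10⁴⁴ N.
5.84 × 10⁻³ × 1.210 × 10⁴⁴ N = 7.069 × 10⁴¹ N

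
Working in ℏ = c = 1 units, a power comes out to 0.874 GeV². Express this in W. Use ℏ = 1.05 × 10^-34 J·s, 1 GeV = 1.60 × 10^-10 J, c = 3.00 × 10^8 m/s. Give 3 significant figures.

Power is [E]/[T] = [E]²/ℏ.
1 GeV² → 1/ℏ × (1 GeV in J)² = 2.44 × 10^14 W.
Result: 0.874 × 2.44 × 10^14 = 2.13 × 10^14 W.

2.13 × 10^14 W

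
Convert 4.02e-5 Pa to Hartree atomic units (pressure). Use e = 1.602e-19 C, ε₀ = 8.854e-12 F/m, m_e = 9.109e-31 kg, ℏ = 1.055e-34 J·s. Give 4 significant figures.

1.372e-18

atomic unit of pressure: P_au = E_h/a₀³ = m_e⁴e¹⁰/((4πε₀)⁵ℏ⁸) = 2.929e13 Pa.
4.02e-5 / 2.929e13 = 1.372e-18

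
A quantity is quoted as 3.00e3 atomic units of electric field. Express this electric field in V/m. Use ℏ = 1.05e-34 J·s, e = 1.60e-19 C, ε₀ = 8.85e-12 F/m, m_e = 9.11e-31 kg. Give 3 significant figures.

1.56e15 V/m

One atomic unit of electric field: E_au = E_h/(e a₀) = m_e²e⁵/((4πε₀)³ℏ⁴) = 5.20e11 V/m.
3.00e3 × 5.20e11 V/m = 1.56e15 V/m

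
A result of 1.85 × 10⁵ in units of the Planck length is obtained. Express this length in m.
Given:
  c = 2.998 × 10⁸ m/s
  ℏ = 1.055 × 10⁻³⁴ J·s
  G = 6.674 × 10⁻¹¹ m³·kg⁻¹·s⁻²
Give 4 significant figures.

2.990 × 10⁻³⁰ m

One Planck length: ℓ_P = √(ℏG/c³) = 1.616 × 10⁻³⁵ m.
1.85 × 10⁵ × 1.616 × 10⁻³⁵ m = 2.990 × 10⁻³⁰ m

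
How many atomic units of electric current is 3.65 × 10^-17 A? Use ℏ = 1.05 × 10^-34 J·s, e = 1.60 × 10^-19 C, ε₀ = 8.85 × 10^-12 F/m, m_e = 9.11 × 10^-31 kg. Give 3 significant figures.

atomic unit of electric current: I_au = e E_h/ℏ = m_e e⁵/((4πε₀)²ℏ³) = 6.67 × 10^-3 A.
3.65 × 10^-17 / 6.67 × 10^-3 = 5.47 × 10^-15

5.47 × 10^-15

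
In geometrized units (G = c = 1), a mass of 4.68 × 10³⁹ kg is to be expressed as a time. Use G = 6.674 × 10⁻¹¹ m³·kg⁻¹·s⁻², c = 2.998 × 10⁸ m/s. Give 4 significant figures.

1.159 × 10⁴ s

Mass → time via G/c³.
4.68 × 10³⁹ kg × (G/c³) = 1.159 × 10⁴ s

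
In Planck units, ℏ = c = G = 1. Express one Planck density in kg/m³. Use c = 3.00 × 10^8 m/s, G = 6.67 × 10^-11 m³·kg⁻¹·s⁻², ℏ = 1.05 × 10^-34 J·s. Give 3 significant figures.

5.20 × 10^96 kg/m³

The unique combination of the constants set to 1 with dimensions of density is ρ_P = c⁵/(ℏG²).
  = 2.43 × 10^42 / 4.67 × 10^-55
  = 5.20 × 10^96 kg/m³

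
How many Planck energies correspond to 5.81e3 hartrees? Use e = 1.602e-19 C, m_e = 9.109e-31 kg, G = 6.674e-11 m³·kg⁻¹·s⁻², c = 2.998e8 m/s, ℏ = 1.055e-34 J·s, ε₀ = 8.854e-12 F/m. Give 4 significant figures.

1.293e-23

hartree: E_h = m_e e⁴/(4πε₀ℏ)² = 4.354e-18 J
Planck energy: E_P = √(ℏc⁵/G) = 1.957e9 J
5.81e3 × 4.354e-18 / 1.957e9 = 1.293e-23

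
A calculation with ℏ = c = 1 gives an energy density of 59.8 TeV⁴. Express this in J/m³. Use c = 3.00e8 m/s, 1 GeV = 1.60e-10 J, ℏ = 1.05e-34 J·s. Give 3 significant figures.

1.25e51 J/m³

[E]/[L]³ = [E]⁴/(ℏc)³; restore (ℏc)⁻³.
1 GeV⁴ → 1/(ℏc)³ × (1 GeV in J)⁴ = 2.10e37 J/m³.
Convert the energy scale: 59.8 TeV⁴ = 5.98e13 GeV⁴.
Result: 5.98e13 × 2.10e37 = 1.25e51 J/m³.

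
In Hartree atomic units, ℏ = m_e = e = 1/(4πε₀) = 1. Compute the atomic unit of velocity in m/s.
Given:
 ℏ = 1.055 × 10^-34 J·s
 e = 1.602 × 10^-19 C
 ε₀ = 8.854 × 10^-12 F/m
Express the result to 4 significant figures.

From ℏ = m_e = e = 1/(4πε₀) = 1 the velocity scale is v_au = e²/(4πε₀ℏ).
  = 2.566 × 10^-38 / 1.174 × 10^-44
  = 2.186 × 10^6 m/s

2.186 × 10^6 m/s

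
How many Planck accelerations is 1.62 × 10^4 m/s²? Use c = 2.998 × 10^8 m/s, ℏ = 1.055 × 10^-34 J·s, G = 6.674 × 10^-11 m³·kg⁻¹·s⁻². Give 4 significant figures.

2.914 × 10^-48

Planck acceleration: a_P = √(c⁷/(ℏG)) = 5.560 × 10^51 m/s².
1.62 × 10^4 / 5.560 × 10^51 = 2.914 × 10^-48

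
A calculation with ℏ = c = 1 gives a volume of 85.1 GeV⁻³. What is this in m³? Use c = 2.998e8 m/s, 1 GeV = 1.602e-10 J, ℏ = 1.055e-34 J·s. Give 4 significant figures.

6.549e-46 m³

Volume is [L]³ = [E]⁻³·(ℏc)³.
1 GeV⁻³ → (ℏc)³ × (1 GeV in J)⁻³ = 7.696e-48 m³.
Result: 85.1 × 7.696e-48 = 6.549e-46 m³.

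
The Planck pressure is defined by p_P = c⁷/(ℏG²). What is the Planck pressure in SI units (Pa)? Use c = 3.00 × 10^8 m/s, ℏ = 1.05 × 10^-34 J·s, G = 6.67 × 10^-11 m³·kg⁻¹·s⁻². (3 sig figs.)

4.68 × 10^113 Pa

p_P = c⁷/(ℏG²)
  = 2.19 × 10^59 / 4.67 × 10^-55
  = 4.68 × 10^113 Pa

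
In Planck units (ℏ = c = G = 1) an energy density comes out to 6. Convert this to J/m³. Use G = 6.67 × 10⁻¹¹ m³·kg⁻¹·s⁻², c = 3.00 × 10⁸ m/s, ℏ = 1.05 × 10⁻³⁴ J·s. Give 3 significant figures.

One Planck energy density: u_P = c⁷/(ℏG²) = 4.68 × 10¹¹³ J/m³.
6 × 4.68 × 10¹¹³ J/m³ = 2.81 × 10¹¹⁴ J/m³

2.81 × 10¹¹⁴ J/m³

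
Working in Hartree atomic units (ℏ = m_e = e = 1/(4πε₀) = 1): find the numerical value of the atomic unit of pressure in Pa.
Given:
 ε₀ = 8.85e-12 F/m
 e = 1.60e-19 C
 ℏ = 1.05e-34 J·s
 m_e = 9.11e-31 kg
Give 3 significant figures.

3.01e13 Pa

From ℏ = m_e = e = 1/(4πε₀) = 1 the pressure scale is P_au = E_h/a₀³ = m_e⁴e¹⁰/((4πε₀)⁵ℏ⁸).
E_h = 4.38e-18 J
a₀ = 5.26e-11 m
E_h/a₀³ = 3.01e13 Pa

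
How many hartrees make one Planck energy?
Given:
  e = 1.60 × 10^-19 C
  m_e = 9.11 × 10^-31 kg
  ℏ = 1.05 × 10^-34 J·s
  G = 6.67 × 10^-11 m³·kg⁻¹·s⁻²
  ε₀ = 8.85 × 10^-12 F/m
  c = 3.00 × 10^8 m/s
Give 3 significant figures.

4.47 × 10^26

Planck energy: E_P = √(ℏc⁵/G) = 1.96 × 10^9 J
hartree: E_h = m_e e⁴/(4πε₀ℏ)² = 4.38 × 10^-18 J
ratio = 1.96 × 10^9 / 4.38 × 10^-18 = 4.47 × 10^26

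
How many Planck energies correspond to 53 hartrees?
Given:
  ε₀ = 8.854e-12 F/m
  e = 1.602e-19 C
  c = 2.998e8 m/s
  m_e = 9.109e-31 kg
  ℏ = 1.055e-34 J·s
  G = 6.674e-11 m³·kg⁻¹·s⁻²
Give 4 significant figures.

1.179e-25

hartree: E_h = m_e e⁴/(4πε₀ℏ)² = 4.354e-18 J
Planck energy: E_P = √(ℏc⁵/G) = 1.957e9 J
53 × 4.354e-18 / 1.957e9 = 1.179e-25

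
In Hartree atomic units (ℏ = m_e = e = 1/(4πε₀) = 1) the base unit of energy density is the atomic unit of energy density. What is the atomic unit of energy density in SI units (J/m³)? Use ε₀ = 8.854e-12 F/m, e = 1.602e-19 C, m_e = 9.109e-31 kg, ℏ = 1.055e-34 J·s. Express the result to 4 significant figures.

2.929e13 J/m³

u_au = E_h/a₀³ = m_e⁴e¹⁰/((4πε₀)⁵ℏ⁸)
E_h = 4.354e-18 J
a₀ = 5.297e-11 m
E_h/a₀³ = 2.929e13 J/m³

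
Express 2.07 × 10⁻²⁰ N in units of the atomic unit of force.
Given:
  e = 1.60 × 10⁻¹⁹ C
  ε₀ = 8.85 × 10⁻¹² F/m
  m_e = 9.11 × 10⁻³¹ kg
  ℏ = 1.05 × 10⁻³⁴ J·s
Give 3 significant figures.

atomic unit of force: F_au = E_h/a₀ = m_e²e⁶/((4πε₀)³ℏ⁴) = 8.33 × 10⁻⁸ N.
2.07 × 10⁻²⁰ / 8.33 × 10⁻⁸ = 2.49 × 10⁻¹³

2.49 × 10⁻¹³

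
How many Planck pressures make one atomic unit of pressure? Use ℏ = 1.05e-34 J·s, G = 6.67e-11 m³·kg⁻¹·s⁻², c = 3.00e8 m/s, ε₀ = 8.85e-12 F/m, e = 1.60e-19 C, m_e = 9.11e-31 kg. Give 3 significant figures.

6.44e-101

atomic unit of pressure: P_au = E_h/a₀³ = m_e⁴e¹⁰/((4πε₀)⁵ℏ⁸) = 3.01e13 Pa
Planck pressure: p_P = c⁷/(ℏG²) = 4.68e113 Pa
ratio = 3.01e13 / 4.68e113 = 6.44e-101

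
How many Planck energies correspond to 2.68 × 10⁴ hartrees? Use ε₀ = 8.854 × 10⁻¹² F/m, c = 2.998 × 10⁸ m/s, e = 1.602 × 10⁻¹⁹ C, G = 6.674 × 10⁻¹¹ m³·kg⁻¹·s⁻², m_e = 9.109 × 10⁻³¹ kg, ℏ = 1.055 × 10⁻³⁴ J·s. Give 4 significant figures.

5.964 × 10⁻²³

hartree: E_h = m_e e⁴/(4πε₀ℏ)² = 4.354 × 10⁻¹⁸ J
Planck energy: E_P = √(ℏc⁵/G) = 1.957 × 10⁹ J
2.68 × 10⁴ × 4.354 × 10⁻¹⁸ / 1.957 × 10⁹ = 5.964 × 10⁻²³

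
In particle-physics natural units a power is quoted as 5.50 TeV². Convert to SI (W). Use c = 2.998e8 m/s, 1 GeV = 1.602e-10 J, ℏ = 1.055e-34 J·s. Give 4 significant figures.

Power is [E]/[T] = [E]²/ℏ.
1 GeV² → 1/ℏ × (1 GeV in J)² = 2.433e14 W.
Convert the energy scale: 5.50 TeV² = 5.50e6 GeV².
Result: 5.50e6 × 2.433e14 = 1.338e21 W.

1.338e21 W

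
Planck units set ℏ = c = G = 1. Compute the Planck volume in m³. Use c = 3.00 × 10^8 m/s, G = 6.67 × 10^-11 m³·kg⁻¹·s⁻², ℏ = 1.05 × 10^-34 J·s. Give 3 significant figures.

4.18 × 10^-105 m³

Dimensional analysis gives V_P = (ℏG/c³)^(3/2).
  = √(1.75 × 10^-209)
  = 4.18 × 10^-105 m³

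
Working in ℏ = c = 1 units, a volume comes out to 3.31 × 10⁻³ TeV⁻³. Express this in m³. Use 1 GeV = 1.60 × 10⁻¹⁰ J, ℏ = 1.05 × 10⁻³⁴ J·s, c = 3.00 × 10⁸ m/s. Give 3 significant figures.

2.53 × 10⁻⁵⁹ m³

Volume is [L]³ = [E]⁻³·(ℏc)³.
1 GeV⁻³ → (ℏc)³ × (1 GeV in J)⁻³ = 7.63 × 10⁻⁴⁸ m³.
Convert the energy scale: 3.31 × 10⁻³ TeV⁻³ = 3.31 × 10⁻¹² GeV⁻³.
Result: 3.31 × 10⁻¹² × 7.63 × 10⁻⁴⁸ = 2.53 × 10⁻⁵⁹ m³.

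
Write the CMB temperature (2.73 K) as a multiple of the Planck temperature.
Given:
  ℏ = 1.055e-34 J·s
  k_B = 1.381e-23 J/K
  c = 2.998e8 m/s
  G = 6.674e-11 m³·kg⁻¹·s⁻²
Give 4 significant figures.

1.927e-32

Planck temperature: T_P = √(ℏc⁵/G) / k_B = 1.417e32 K.
2.73 / 1.417e32 = 1.927e-32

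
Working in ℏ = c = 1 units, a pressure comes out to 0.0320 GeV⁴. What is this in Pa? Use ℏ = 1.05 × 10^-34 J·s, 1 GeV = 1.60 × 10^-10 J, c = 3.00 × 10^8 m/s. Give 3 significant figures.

Pressure is [E]/[L]³ = [E]⁴/(ℏc)³.
1 GeV⁴ → 1/(ℏc)³ × (1 GeV in J)⁴ = 2.10 × 10^37 Pa.
Result: 0.0320 × 2.10 × 10^37 = 6.71 × 10^35 Pa.

6.71 × 10^35 Pa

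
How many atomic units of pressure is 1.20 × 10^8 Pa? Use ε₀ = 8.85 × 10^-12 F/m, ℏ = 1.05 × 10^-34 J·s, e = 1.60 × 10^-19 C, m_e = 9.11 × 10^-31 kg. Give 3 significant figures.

atomic unit of pressure: P_au = E_h/a₀³ = m_e⁴e¹⁰/((4πε₀)⁵ℏ⁸) = 3.01 × 10^13 Pa.
1.20 × 10^8 / 3.01 × 10^13 = 3.98 × 10^-6

3.98 × 10^-6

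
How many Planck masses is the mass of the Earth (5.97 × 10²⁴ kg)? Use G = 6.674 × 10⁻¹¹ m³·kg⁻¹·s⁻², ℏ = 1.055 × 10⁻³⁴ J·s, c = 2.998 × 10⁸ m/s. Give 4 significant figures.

2.742 × 10³²

Planck mass: m_P = √(ℏc/G) = 2.177 × 10⁻⁸ kg.
5.97 × 10²⁴ / 2.177 × 10⁻⁸ = 2.742 × 10³²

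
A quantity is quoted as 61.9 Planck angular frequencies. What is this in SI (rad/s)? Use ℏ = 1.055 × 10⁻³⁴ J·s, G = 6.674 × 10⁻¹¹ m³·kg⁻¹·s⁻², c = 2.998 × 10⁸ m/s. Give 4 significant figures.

1.148 × 10⁴⁵ rad/s

One Planck angular frequency: ω_P = √(c⁵/(ℏG)) = 1.855 × 10⁴³ rad/s.
61.9 × 1.855 × 10⁴³ rad/s = 1.148 × 10⁴⁵ rad/s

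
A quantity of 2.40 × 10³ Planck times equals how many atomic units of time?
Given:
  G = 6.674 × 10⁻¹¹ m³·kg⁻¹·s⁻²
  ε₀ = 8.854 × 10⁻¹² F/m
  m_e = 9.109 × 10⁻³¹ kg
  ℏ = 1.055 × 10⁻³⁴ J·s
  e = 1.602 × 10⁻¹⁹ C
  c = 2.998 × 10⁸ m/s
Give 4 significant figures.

5.341 × 10⁻²⁴

Planck time: t_P = √(ℏG/c⁵) = 5.392 × 10⁻⁴⁴ s
atomic unit of time: τ_au = (4πε₀)²ℏ³/(m_e e⁴) = 2.423 × 10⁻¹⁷ s
2.40 × 10³ × 5.392 × 10⁻⁴⁴ / 2.423 × 10⁻¹⁷ = 5.341 × 10⁻²⁴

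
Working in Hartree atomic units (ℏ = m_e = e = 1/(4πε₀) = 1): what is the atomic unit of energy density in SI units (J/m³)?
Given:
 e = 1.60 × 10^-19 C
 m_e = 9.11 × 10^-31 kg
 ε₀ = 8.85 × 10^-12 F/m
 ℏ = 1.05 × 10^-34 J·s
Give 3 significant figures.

3.01 × 10^13 J/m³

Dimensional analysis gives u_au = E_h/a₀³ = m_e⁴e¹⁰/((4πε₀)⁵ℏ⁸).
E_h = 4.38 × 10^-18 J
a₀ = 5.26 × 10^-11 m
E_h/a₀³ = 3.01 × 10^13 J/m³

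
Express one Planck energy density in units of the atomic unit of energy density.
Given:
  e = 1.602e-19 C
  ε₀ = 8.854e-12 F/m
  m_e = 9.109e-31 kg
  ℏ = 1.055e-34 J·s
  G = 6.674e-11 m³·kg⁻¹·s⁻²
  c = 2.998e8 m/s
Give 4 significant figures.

1.581e100

Planck energy density: u_P = c⁷/(ℏG²) = 4.632e113 J/m³
atomic unit of energy density: u_au = E_h/a₀³ = m_e⁴e¹⁰/((4πε₀)⁵ℏ⁸) = 2.929e13 J/m³
ratio = 4.632e113 / 2.929e13 = 1.581e100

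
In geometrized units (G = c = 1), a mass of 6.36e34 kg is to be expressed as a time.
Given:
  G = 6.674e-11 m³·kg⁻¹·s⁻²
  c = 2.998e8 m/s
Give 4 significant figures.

0.1575 s

Mass → time via G/c³.
6.36e34 kg × (G/c³) = 0.1575 s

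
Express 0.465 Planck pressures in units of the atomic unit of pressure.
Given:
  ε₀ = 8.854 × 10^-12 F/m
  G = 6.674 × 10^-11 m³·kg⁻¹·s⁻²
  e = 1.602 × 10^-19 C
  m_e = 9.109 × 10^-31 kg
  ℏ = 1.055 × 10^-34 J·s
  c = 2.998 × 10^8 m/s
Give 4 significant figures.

Planck pressure: p_P = c⁷/(ℏG²) = 4.632 × 10^113 Pa
atomic unit of pressure: P_au = E_h/a₀³ = m_e⁴e¹⁰/((4πε₀)⁵ℏ⁸) = 2.929 × 10^13 Pa
0.465 × 4.632 × 10^113 / 2.929 × 10^13 = 7.354 × 10^99

7.354 × 10^99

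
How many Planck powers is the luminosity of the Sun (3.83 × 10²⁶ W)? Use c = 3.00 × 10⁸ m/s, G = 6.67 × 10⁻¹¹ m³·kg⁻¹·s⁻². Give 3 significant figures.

Planck power: P_P = c⁵/G = 3.64 × 10⁵² W.
3.83 × 10²⁶ / 3.64 × 10⁵² = 1.05 × 10⁻²⁶

1.05 × 10⁻²⁶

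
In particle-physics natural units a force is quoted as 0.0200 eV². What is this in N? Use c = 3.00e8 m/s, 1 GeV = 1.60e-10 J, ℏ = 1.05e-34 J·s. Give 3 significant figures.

Force is [E]/[L] = [E]²/(ℏc); restore (ℏc)⁻¹.
1 GeV² → 1/(ℏc) × (1 GeV in J)² = 8.13e5 N.
Convert the energy scale: 0.0200 eV² = 2.00e-20 GeV².
Result: 2.00e-20 × 8.13e5 = 1.63e-14 N.

1.63e-14 N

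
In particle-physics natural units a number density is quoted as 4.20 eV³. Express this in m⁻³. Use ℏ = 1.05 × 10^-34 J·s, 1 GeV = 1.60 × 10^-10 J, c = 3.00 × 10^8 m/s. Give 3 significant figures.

Number density is [L]⁻³ = [E]³/(ℏc)³.
1 GeV³ → 1/(ℏc)³ × (1 GeV in J)³ = 1.31 × 10^47 m⁻³.
Convert the energy scale: 4.20 eV³ = 4.20 × 10^-27 GeV³.
Result: 4.20 × 10^-27 × 1.31 × 10^47 = 5.50 × 10^20 m⁻³.

5.50 × 10^20 m⁻³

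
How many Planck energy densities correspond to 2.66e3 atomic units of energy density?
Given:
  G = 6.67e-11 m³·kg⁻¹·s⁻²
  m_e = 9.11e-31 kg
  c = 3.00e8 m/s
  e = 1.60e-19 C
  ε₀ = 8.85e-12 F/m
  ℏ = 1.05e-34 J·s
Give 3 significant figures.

atomic unit of energy density: u_au = E_h/a₀³ = m_e⁴e¹⁰/((4πε₀)⁵ℏ⁸) = 3.01e13 J/m³
Planck energy density: u_P = c⁷/(ℏG²) = 4.68e113 J/m³
2.66e3 × 3.01e13 / 4.68e113 = 1.71e-97

1.71e-97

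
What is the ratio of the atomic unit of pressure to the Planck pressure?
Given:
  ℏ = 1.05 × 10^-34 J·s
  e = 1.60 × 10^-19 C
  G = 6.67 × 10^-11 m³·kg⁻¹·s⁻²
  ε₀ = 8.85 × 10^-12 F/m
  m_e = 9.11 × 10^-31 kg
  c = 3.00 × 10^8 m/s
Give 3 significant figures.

atomic unit of pressure: P_au = E_h/a₀³ = m_e⁴e¹⁰/((4πε₀)⁵ℏ⁸) = 3.01 × 10^13 Pa
Planck pressure: p_P = c⁷/(ℏG²) = 4.68 × 10^113 Pa
ratio = 3.01 × 10^13 / 4.68 × 10^113 = 6.44 × 10^-101

6.44 × 10^-101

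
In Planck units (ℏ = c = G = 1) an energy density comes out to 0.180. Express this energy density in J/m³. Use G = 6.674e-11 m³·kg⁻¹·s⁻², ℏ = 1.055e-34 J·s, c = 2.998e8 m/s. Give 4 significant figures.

One Planck energy density: u_P = c⁷/(ℏG²) = 4.632e113 J/m³.
0.180 × 4.632e113 J/m³ = 8.338e112 J/m³

8.338e112 J/m³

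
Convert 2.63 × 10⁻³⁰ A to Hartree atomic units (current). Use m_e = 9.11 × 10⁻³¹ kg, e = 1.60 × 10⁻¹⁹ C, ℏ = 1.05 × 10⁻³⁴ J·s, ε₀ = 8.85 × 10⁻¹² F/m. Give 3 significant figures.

atomic unit of electric current: I_au = e E_h/ℏ = m_e e⁵/((4πε₀)²ℏ³) = 6.67 × 10⁻³ A.
2.63 × 10⁻³⁰ / 6.67 × 10⁻³ = 3.94 × 10⁻²⁸

3.94 × 10⁻²⁸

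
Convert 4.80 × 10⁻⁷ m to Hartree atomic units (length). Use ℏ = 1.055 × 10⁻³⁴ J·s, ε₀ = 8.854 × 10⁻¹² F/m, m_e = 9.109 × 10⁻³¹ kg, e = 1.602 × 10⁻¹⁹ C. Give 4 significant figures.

9.061 × 10³

Bohr radius: a₀ = 4πε₀ℏ²/(m_e e²) = 5.297 × 10⁻¹¹ m.
4.80 × 10⁻⁷ / 5.297 × 10⁻¹¹ = 9.061 × 10³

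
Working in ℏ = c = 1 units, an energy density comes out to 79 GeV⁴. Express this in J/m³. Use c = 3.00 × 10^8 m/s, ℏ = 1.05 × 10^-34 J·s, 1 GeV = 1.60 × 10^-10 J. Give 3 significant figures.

1.66 × 10^39 J/m³

[E]/[L]³ = [E]⁴/(ℏc)³; restore (ℏc)⁻³.
1 GeV⁴ → 1/(ℏc)³ × (1 GeV in J)⁴ = 2.10 × 10^37 J/m³.
Result: 79 × 2.10 × 10^37 = 1.66 × 10^39 J/m³.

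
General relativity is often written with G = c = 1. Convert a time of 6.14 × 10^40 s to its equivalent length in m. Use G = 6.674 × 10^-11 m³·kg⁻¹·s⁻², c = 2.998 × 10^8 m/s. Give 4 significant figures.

Time → length via c.
6.14 × 10^40 s × (c) = 1.841 × 10^49 m

1.841 × 10^49 m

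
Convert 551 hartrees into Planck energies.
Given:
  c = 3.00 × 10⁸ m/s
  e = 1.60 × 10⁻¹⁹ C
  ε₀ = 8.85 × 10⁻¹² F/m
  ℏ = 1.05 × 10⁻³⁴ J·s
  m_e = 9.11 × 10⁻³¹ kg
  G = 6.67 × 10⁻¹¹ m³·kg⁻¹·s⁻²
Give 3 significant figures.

hartree: E_h = m_e e⁴/(4πε₀ℏ)² = 4.38 × 10⁻¹⁸ J
Planck energy: E_P = √(ℏc⁵/G) = 1.96 × 10⁹ J
551 × 4.38 × 10⁻¹⁸ / 1.96 × 10⁹ = 1.23 × 10⁻²⁴

1.23 × 10⁻²⁴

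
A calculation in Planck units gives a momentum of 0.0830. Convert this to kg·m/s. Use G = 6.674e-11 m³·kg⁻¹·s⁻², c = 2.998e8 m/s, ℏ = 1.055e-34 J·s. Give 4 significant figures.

0.5417 kg·m/s

One Planck momentum: p_P = √(ℏc³/G) = 6.527 kg·m/s.
0.0830 × 6.527 kg·m/s = 0.5417 kg·m/s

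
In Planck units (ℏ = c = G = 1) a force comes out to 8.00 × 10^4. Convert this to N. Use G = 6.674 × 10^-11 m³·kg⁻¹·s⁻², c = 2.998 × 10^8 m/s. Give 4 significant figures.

One Planck force: F_P = c⁴/G = 1.210 × 10^44 N.
8.00 × 10^4 × 1.210 × 10^44 N = 9.683 × 10^48 N

9.683 × 10^48 N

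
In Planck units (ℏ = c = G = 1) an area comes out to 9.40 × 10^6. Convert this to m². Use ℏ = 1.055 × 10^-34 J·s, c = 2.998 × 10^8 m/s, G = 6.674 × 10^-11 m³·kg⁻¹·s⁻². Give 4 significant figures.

One Planck area: A_P = ℏG/c³ = 2.613 × 10^-70 m².
9.40 × 10^6 × 2.613 × 10^-70 m² = 2.456 × 10^-63 m²

2.456 × 10^-63 m²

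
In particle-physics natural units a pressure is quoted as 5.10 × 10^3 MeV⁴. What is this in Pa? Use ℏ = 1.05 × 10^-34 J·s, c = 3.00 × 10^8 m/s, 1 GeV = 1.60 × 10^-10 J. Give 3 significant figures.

Pressure is [E]/[L]³ = [E]⁴/(ℏc)³.
1 GeV⁴ → 1/(ℏc)³ × (1 GeV in J)⁴ = 2.10 × 10^37 Pa.
Convert the energy scale: 5.10 × 10^3 MeV⁴ = 5.10 × 10^-9 GeV⁴.
Result: 5.10 × 10^-9 × 2.10 × 10^37 = 1.07 × 10^29 Pa.

1.07 × 10^29 Pa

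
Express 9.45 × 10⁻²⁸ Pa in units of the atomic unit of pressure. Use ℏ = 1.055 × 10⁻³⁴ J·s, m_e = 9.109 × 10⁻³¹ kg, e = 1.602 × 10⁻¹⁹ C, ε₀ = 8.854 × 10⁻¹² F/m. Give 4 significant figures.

atomic unit of pressure: P_au = E_h/a₀³ = m_e⁴e¹⁰/((4πε₀)⁵ℏ⁸) = 2.929 × 10¹³ Pa.
9.45 × 10⁻²⁸ / 2.929 × 10¹³ = 3.226 × 10⁻⁴¹

3.226 × 10⁻⁴¹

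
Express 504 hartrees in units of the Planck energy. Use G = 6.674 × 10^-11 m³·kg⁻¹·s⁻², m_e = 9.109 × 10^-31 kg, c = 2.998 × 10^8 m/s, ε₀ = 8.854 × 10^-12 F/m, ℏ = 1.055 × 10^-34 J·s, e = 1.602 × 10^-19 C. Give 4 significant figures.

1.122 × 10^-24

hartree: E_h = m_e e⁴/(4πε₀ℏ)² = 4.354 × 10^-18 J
Planck energy: E_P = √(ℏc⁵/G) = 1.957 × 10^9 J
504 × 4.354 × 10^-18 / 1.957 × 10^9 = 1.122 × 10^-24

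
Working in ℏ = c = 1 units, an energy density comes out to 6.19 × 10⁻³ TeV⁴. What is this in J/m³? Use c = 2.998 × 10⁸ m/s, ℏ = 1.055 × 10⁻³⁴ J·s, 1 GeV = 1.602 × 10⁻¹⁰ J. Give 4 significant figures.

1.289 × 10⁴⁷ J/m³

[E]/[L]³ = [E]⁴/(ℏc)³; restore (ℏc)⁻³.
1 GeV⁴ → 1/(ℏc)³ × (1 GeV in J)⁴ = 2.082 × 10³⁷ J/m³.
Convert the energy scale: 6.19 × 10⁻³ TeV⁴ = 6.19 × 10⁹ GeV⁴.
Result: 6.19 × 10⁹ × 2.082 × 10³⁷ = 1.289 × 10⁴⁷ J/m³.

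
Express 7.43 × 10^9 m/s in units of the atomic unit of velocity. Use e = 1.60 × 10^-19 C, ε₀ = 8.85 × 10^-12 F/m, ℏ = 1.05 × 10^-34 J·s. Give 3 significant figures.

atomic unit of velocity: v_au = e²/(4πε₀ℏ) = 2.19 × 10^6 m/s.
7.43 × 10^9 / 2.19 × 10^6 = 3.39 × 10^3

3.39 × 10^3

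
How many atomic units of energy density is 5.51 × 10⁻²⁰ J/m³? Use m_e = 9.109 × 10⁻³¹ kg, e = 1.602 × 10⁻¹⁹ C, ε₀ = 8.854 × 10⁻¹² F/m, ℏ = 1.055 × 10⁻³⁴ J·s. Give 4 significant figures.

atomic unit of energy density: u_au = E_h/a₀³ = m_e⁴e¹⁰/((4πε₀)⁵ℏ⁸) = 2.929 × 10¹³ J/m³.
5.51 × 10⁻²⁰ / 2.929 × 10¹³ = 1.881 × 10⁻³³

1.881 × 10⁻³³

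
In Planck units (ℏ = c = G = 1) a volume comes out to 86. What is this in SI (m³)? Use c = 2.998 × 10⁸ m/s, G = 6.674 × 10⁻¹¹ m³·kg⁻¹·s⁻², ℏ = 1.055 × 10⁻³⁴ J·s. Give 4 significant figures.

One Planck volume: V_P = (ℏG/c³)^(3/2) = 4.224 × 10⁻¹⁰⁵ m³.
86 × 4.224 × 10⁻¹⁰⁵ m³ = 3.633 × 10⁻¹⁰³ m³

3.633 × 10⁻¹⁰³ m³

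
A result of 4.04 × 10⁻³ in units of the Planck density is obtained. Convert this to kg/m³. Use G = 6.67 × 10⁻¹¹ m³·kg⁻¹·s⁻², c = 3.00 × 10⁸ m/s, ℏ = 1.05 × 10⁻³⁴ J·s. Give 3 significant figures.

One Planck density: ρ_P = c⁵/(ℏG²) = 5.20 × 10⁹⁶ kg/m³.
4.04 × 10⁻³ × 5.20 × 10⁹⁶ kg/m³ = 2.10 × 10⁹⁴ kg/m³

2.10 × 10⁹⁴ kg/m³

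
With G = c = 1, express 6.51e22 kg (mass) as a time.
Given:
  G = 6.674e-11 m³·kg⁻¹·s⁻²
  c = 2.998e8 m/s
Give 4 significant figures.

Mass → time via G/c³.
6.51e22 kg × (G/c³) = 1.612e-13 s

1.612e-13 s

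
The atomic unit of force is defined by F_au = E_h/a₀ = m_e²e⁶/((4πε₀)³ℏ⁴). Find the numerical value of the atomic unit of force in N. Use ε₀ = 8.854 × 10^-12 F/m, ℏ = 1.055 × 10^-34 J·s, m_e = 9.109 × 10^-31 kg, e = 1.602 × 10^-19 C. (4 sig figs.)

8.220 × 10^-8 N

F_au = E_h/a₀ = m_e²e⁶/((4πε₀)³ℏ⁴)
E_h = 4.354 × 10^-18 J
a₀ = 5.297 × 10^-11 m
E_h/a₀ = 8.220 × 10^-8 N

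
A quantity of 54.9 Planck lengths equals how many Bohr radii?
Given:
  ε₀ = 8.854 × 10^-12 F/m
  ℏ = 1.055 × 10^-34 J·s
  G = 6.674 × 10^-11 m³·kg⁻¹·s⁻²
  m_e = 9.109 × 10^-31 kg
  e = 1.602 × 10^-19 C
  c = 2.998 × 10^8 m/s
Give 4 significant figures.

1.675 × 10^-23

Planck length: ℓ_P = √(ℏG/c³) = 1.616 × 10^-35 m
Bohr radius: a₀ = 4πε₀ℏ²/(m_e e²) = 5.297 × 10^-11 m
54.9 × 1.616 × 10^-35 / 5.297 × 10^-11 = 1.675 × 10^-23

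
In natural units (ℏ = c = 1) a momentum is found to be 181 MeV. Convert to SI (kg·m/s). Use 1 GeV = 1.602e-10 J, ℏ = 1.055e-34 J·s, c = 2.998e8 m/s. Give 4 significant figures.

Momentum is [E]/c; divide by c.
1 GeV → 1/c × (1 GeV in J) = 5.344e-19 kg·m/s.
Convert the energy scale: 181 MeV = 0.181 GeV.
Result: 0.181 × 5.344e-19 = 9.672e-20 kg·m/s.

9.672e-20 kg·m/s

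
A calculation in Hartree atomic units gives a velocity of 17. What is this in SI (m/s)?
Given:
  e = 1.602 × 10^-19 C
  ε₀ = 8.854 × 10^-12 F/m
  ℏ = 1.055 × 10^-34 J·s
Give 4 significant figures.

3.717 × 10^7 m/s

One atomic unit of velocity: v_au = e²/(4πε₀ℏ) = 2.186 × 10^6 m/s.
17 × 2.186 × 10^6 m/s = 3.717 × 10^7 m/s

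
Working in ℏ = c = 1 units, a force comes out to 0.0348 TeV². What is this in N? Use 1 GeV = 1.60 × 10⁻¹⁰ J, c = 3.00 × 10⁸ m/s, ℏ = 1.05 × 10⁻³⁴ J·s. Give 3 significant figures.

2.83 × 10¹⁰ N

Force is [E]/[L] = [E]²/(ℏc); restore (ℏc)⁻¹.
1 GeV² → 1/(ℏc) × (1 GeV in J)² = 8.13 × 10⁵ N.
Convert the energy scale: 0.0348 TeV² = 3.48 × 10⁴ GeV².
Result: 3.48 × 10⁴ × 8.13 × 10⁵ = 2.83 × 10¹⁰ N.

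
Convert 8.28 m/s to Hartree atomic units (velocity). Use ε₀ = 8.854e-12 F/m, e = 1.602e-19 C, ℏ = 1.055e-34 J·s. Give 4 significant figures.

atomic unit of velocity: v_au = e²/(4πε₀ℏ) = 2.186e6 m/s.
8.28 / 2.186e6 = 3.787e-6

3.787e-6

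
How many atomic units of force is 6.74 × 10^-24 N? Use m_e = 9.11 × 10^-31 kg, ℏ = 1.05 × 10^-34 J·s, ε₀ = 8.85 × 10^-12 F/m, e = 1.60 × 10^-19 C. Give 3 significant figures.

atomic unit of force: F_au = E_h/a₀ = m_e²e⁶/((4πε₀)³ℏ⁴) = 8.33 × 10^-8 N.
6.74 × 10^-24 / 8.33 × 10^-8 = 8.09 × 10^-17

8.09 × 10^-17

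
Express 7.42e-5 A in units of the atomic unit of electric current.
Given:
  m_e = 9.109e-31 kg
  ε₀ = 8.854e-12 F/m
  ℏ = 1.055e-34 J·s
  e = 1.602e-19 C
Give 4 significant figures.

atomic unit of electric current: I_au = e E_h/ℏ = m_e e⁵/((4πε₀)²ℏ³) = 6.612e-3 A.
7.42e-5 / 6.612e-3 = 0.01122

0.01122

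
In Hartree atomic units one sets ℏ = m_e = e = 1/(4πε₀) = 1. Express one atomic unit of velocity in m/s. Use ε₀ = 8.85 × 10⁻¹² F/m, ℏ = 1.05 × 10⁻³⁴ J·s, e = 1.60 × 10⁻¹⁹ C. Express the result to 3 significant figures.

v_au = e²/(4πε₀ℏ)
  = 2.56 × 10⁻³⁸ / 1.17 × 10⁻⁴⁴
  = 2.19 × 10⁶ m/s

2.19 × 10⁶ m/s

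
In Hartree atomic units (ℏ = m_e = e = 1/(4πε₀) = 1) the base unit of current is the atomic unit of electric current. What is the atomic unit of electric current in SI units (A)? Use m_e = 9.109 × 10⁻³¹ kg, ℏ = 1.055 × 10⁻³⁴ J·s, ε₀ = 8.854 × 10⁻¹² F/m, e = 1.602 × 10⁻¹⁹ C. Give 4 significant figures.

6.612 × 10⁻³ A

I_au = e E_h/ℏ = m_e e⁵/((4πε₀)²ℏ³)
E_h = 4.354 × 10⁻¹⁸ J
e·E_h/ℏ = 6.612 × 10⁻³ A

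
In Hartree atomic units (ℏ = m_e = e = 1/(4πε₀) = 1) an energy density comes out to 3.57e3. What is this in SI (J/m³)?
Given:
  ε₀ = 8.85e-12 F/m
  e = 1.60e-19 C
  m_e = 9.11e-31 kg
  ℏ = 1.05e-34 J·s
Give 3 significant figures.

1.08e17 J/m³

One atomic unit of energy density: u_au = E_h/a₀³ = m_e⁴e¹⁰/((4πε₀)⁵ℏ⁸) = 3.01e13 J/m³.
3.57e3 × 3.01e13 J/m³ = 1.08e17 J/m³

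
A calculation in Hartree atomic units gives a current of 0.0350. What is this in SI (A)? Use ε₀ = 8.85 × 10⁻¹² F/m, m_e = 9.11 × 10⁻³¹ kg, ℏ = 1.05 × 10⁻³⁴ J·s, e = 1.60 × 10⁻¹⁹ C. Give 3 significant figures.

One atomic unit of electric current: I_au = e E_h/ℏ = m_e e⁵/((4πε₀)²ℏ³) = 6.67 × 10⁻³ A.
0.0350 × 6.67 × 10⁻³ A = 2.34 × 10⁻⁴ A

2.34 × 10⁻⁴ A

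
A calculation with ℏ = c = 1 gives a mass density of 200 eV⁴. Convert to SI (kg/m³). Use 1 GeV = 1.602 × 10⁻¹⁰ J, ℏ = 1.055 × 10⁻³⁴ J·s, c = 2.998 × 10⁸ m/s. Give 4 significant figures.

Mass density is [E]/(c²[L]³) = [E]⁴/(ℏ³c⁵).
1 GeV⁴ → 1/(ℏ³c⁵) × (1 GeV in J)⁴ = 2.316 × 10²⁰ kg/m³.
Convert the energy scale: 200 eV⁴ = 2.00 × 10⁻³⁴ GeV⁴.
Result: 2.00 × 10⁻³⁴ × 2.316 × 10²⁰ = 4.632 × 10⁻¹⁴ kg/m³.

4.632 × 10⁻¹⁴ kg/m³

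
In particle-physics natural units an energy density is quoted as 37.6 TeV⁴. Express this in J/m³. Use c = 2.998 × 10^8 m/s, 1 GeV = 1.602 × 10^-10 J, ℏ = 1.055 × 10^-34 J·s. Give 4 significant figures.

[E]/[L]³ = [E]⁴/(ℏc)³; restore (ℏc)⁻³.
1 GeV⁴ → 1/(ℏc)³ × (1 GeV in J)⁴ = 2.082 × 10^37 J/m³.
Convert the energy scale: 37.6 TeV⁴ = 3.76 × 10^13 GeV⁴.
Result: 3.76 × 10^13 × 2.082 × 10^37 = 7.827 × 10^50 J/m³.

7.827 × 10^50 J/m³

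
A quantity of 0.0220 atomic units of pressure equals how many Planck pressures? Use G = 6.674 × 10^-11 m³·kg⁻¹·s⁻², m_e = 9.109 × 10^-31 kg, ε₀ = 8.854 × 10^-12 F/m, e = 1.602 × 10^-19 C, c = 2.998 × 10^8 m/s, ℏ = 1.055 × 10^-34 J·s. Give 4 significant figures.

atomic unit of pressure: P_au = E_h/a₀³ = m_e⁴e¹⁰/((4πε₀)⁵ℏ⁸) = 2.929 × 10^13 Pa
Planck pressure: p_P = c⁷/(ℏG²) = 4.632 × 10^113 Pa
0.0220 × 2.929 × 10^13 / 4.632 × 10^113 = 1.391 × 10^-102

1.391 × 10^-102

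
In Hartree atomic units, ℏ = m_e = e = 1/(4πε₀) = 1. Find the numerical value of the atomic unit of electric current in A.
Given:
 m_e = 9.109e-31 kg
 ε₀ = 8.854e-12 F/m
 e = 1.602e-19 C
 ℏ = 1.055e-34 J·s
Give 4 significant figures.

6.612e-3 A

Dimensional analysis gives I_au = e E_h/ℏ = m_e e⁵/((4πε₀)²ℏ³).
E_h = 4.354e-18 J
e·E_h/ℏ = 6.612e-3 A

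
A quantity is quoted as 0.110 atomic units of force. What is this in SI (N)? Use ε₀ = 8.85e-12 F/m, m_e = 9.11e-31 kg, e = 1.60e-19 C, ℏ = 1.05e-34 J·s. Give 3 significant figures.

9.16e-9 N

One atomic unit of force: F_au = E_h/a₀ = m_e²e⁶/((4πε₀)³ℏ⁴) = 8.33e-8 N.
0.110 × 8.33e-8 N = 9.16e-9 N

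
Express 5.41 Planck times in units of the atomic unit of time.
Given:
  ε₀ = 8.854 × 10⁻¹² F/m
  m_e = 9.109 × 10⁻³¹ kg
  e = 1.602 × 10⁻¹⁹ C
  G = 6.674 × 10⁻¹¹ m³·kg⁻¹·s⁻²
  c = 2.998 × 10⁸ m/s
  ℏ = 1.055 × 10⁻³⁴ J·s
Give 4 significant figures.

Planck time: t_P = √(ℏG/c⁵) = 5.392 × 10⁻⁴⁴ s
atomic unit of time: τ_au = (4πε₀)²ℏ³/(m_e e⁴) = 2.423 × 10⁻¹⁷ s
5.41 × 5.392 × 10⁻⁴⁴ / 2.423 × 10⁻¹⁷ = 1.204 × 10⁻²⁶

1.204 × 10⁻²⁶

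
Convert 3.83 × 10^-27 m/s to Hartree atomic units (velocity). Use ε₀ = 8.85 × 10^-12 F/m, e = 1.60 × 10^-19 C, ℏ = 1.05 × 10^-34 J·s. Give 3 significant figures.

atomic unit of velocity: v_au = e²/(4πε₀ℏ) = 2.19 × 10^6 m/s.
3.83 × 10^-27 / 2.19 × 10^6 = 1.75 × 10^-33

1.75 × 10^-33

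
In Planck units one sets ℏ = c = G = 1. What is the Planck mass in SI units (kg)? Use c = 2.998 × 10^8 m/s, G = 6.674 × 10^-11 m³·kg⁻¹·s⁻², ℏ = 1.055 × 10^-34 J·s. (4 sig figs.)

2.177 × 10^-8 kg

m_P = √(ℏc/G)
  = √(4.739 × 10^-16)
  = 2.177 × 10^-8 kg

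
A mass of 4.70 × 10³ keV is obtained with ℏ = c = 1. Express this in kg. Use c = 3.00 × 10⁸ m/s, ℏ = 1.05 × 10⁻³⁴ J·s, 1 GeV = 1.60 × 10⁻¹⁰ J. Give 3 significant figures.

8.36 × 10⁻³⁰ kg

Mass is [E]/c²; divide by c².
1 GeV → 1/c² × (1 GeV in J) = 1.78 × 10⁻²⁷ kg.
Convert the energy scale: 4.70 × 10³ keV = 4.70 × 10⁻³ GeV.
Result: 4.70 × 10⁻³ × 1.78 × 10⁻²⁷ = 8.36 × 10⁻³⁰ kg.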